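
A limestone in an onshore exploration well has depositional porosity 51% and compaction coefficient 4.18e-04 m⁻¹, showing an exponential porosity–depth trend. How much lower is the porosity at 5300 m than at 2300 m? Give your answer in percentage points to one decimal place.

Working in km (1 km = 1000 m; k in km⁻¹ = k in m⁻¹ × 1000):
phi(2.3) = 0.51·e^(−0.418×2.3) = 0.1950
phi(5.3) = 0.51·e^(−0.418×5.3) = 0.0556
Δphi = 0.1950 − 0.0556 = 0.1394

13.9 percentage points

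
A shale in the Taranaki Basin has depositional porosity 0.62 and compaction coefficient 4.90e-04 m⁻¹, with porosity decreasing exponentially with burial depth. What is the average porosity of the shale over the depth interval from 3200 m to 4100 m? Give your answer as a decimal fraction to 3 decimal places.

Working in km (1 km = 1000 m; β in km⁻¹ = β in m⁻¹ × 1000):
⟨φ⟩ = (1/(Z₂−Z₁)) ∫ φ₀ e^(−βZ) dZ = φ₀·(e^(−β·Z₁) − e^(−β·Z₂)) / (β·(Z₂−Z₁))
e^(−0.49×3.2) = 0.2085; e^(−0.49×4.1) = 0.1341
⟨φ⟩ = 0.62 × (0.2085 − 0.1341) / (0.49 × 0.9) = 0.62 × 0.1686 = 0.1045

0.105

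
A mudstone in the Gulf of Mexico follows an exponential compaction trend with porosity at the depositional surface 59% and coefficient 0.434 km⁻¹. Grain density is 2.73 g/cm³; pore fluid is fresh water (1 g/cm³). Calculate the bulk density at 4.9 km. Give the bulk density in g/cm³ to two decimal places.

2.61 g/cm³

Porosity at depth: n = 0.59·exp(−0.434×4.9) = 0.59×0.1192 = 0.0704
Bulk density: ρ_b = (1−n)ρ_g + n·ρ_f = 0.9296×2.73 + 0.0704×1
       = 2.538 + 0.070 = 2.608 g/cm³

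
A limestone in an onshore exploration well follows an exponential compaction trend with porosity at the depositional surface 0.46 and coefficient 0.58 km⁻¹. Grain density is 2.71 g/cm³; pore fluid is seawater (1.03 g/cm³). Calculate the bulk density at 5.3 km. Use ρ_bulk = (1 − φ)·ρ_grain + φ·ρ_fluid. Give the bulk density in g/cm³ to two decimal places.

2.67 g/cm³

Porosity at depth: n = 0.46·exp(−0.58×5.3) = 0.46×0.0462 = 0.0213
Bulk density: ρ_b = (1−n)ρ_g + n·ρ_f = 0.9787×2.71 + 0.0213×1.03
       = 2.652 + 0.022 = 2.674 g/cm³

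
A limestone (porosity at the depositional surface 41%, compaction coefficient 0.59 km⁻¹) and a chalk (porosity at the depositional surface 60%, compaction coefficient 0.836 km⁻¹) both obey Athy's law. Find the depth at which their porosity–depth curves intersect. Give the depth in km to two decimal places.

Set φ₀ₐ e^(−kₐZ) = φ₀ᵦ e^(−kᵦZ) ⇒ ln(φ₀ₐ/φ₀ᵦ) = (kₐ − kᵦ)·Z
Z = ln(0.41/0.6) / (0.59 − 0.836) = -0.3808 / -0.246 = 1.548 km

1.55 km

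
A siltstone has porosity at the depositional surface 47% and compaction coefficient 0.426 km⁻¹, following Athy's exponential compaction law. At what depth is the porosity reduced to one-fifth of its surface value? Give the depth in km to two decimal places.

3.78 km

n/n₀ = 1/5 ⇒ exp(−k·Z) = 1/5 ⇒ Z = ln(5) / k
Z = 1.6094 / 0.426 = 3.778 km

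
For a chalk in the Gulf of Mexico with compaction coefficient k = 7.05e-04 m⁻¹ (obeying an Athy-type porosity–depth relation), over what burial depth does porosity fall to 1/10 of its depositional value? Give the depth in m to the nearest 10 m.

3270 m

Working in km (1 km = 1000 m; k in km⁻¹ = k in m⁻¹ × 1000):
φ/φ₀ = 1/10 ⇒ exp(−k·d) = 1/10 ⇒ d = ln(10) / k
d = 2.3026 / 0.705 = 3.266 km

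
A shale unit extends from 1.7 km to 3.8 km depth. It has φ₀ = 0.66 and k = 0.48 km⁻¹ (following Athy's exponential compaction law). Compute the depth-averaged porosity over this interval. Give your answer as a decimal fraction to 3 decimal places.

⟨φ⟩ = (1/(d₂−d₁)) ∫ φ₀ e^(−kd) dd = φ₀·(e^(−k·d₁) − e^(−k·d₂)) / (k·(d₂−d₁))
e^(−0.48×1.7) = 0.4422; e^(−0.48×3.8) = 0.1614
⟨φ⟩ = 0.66 × (0.4422 − 0.1614) / (0.48 × 2.1) = 0.66 × 0.2786 = 0.1839

0.184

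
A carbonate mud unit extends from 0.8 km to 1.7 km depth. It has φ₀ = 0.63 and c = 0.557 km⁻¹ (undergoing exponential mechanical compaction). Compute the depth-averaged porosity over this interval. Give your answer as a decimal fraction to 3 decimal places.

⟨φ⟩ = (1/(d₂−d₁)) ∫ φ₀ e^(−cd) dd = φ₀·(e^(−c·d₁) − e^(−c·d₂)) / (c·(d₂−d₁))
e^(−0.557×0.8) = 0.6404; e^(−0.557×1.7) = 0.3879
⟨φ⟩ = 0.63 × (0.6404 − 0.3879) / (0.557 × 0.9) = 0.63 × 0.5037 = 0.3173

0.317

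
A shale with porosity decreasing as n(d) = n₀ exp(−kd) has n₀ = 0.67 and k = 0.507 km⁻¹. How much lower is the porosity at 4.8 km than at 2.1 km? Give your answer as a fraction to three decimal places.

0.172

n(2.1) = 0.67·e^(−0.507×2.1) = 0.2310
n(4.8) = 0.67·e^(−0.507×4.8) = 0.0588
Δn = 0.2310 − 0.0588 = 0.1723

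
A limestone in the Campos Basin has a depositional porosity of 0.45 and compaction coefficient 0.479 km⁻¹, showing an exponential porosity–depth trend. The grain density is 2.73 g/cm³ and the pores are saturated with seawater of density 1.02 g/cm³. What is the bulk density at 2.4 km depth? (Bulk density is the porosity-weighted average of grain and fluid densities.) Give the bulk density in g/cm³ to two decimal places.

Porosity at depth: phi = 0.45·exp(−0.479×2.4) = 0.45×0.3168 = 0.1425
Bulk density: ρ_b = (1−phi)ρ_g + phi·ρ_f = 0.8575×2.73 + 0.1425×1.02
       = 2.341 + 0.145 = 2.486 g/cm³

2.49 g/cm³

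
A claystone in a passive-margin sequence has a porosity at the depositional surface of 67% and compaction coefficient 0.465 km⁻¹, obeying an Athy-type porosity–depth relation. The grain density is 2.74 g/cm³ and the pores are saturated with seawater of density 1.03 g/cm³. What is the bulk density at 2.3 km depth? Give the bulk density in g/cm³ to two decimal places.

2.35 g/cm³

Porosity at depth: phi = 0.67·exp(−0.465×2.3) = 0.67×0.3432 = 0.2299
Bulk density: ρ_b = (1−phi)ρ_g + phi·ρ_f = 0.7701×2.74 + 0.2299×1.03
       = 2.110 + 0.237 = 2.347 g/cm³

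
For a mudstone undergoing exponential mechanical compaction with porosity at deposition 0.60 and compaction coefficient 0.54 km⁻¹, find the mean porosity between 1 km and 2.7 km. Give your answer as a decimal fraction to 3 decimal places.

0.229

⟨n⟩ = (1/(z₂−z₁)) ∫ n₀ e^(−kz) dz = n₀·(e^(−k·z₁) − e^(−k·z₂)) / (k·(z₂−z₁))
e^(−0.54×1) = 0.5827; e^(−0.54×2.7) = 0.2327
⟨n⟩ = 0.6 × (0.5827 − 0.2327) / (0.54 × 1.7) = 0.6 × 0.3813 = 0.2288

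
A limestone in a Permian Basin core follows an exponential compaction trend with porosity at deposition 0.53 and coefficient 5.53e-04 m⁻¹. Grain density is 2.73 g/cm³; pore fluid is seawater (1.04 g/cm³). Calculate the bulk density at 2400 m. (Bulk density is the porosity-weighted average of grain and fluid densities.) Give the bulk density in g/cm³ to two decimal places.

2.49 g/cm³

Working in km (1 km = 1000 m; c in km⁻¹ = c in m⁻¹ × 1000):
Porosity at depth: n = 0.53·exp(−0.553×2.4) = 0.53×0.2652 = 0.1406
Bulk density: ρ_b = (1−n)ρ_g + n·ρ_f = 0.8594×2.73 + 0.1406×1.04
       = 2.346 + 0.146 = 2.492 g/cm³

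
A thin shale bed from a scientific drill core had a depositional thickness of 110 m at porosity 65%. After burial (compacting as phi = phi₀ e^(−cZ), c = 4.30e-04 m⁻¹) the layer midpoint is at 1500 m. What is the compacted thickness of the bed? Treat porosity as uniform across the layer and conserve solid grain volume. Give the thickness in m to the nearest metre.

58 m

Working in km (1 km = 1000 m; c in km⁻¹ = c in m⁻¹ × 1000):
Porosity at 1.5 km: phi = 0.65·exp(−0.43×1.5) = 0.3410
Solid-volume conservation: h(1−phi) = h₀(1−phi₀) ⇒ h = h₀·(1−phi₀)/(1−phi)
h = 0.11 × (1 − 0.65)/(1 − 0.3410) = 0.11 × 0.5311 = 0.0584 km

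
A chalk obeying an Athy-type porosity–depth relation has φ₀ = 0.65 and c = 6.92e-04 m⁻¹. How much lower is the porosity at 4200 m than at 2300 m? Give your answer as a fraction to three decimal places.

0.097

Working in km (1 km = 1000 m; c in km⁻¹ = c in m⁻¹ × 1000):
φ(2.3) = 0.65·e^(−0.692×2.3) = 0.1323
φ(4.2) = 0.65·e^(−0.692×4.2) = 0.0355
Δφ = 0.1323 − 0.0355 = 0.0968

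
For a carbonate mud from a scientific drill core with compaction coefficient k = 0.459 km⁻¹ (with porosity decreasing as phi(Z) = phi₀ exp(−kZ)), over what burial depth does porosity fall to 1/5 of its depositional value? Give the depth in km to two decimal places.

3.51 km

phi/phi₀ = 1/5 ⇒ exp(−k·Z) = 1/5 ⇒ Z = ln(5) / k
Z = 1.6094 / 0.459 = 3.506 km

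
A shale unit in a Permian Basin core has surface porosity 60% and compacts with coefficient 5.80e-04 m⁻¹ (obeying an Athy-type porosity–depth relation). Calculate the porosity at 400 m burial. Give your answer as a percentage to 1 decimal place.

Working in km (1 km = 1000 m; k in km⁻¹ = k in m⁻¹ × 1000):
φ = φ₀·exp(−k·Z) = 0.6 × exp(−0.58 × 0.4) = 0.6 × exp(−0.232)
  = 0.6 × 0.7929 = 0.4758

47.6%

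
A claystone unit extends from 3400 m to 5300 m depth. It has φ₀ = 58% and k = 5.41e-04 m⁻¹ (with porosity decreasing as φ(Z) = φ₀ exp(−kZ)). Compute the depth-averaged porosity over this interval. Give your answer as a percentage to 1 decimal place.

Working in km (1 km = 1000 m; k in km⁻¹ = k in m⁻¹ × 1000):
⟨φ⟩ = (1/(Z₂−Z₁)) ∫ φ₀ e^(−kZ) dZ = φ₀·(e^(−k·Z₁) − e^(−k·Z₂)) / (k·(Z₂−Z₁))
e^(−0.541×3.4) = 0.1589; e^(−0.541×5.3) = 0.0569
⟨φ⟩ = 0.58 × (0.1589 − 0.0569) / (0.541 × 1.9) = 0.58 × 0.0993 = 0.0576

5.8%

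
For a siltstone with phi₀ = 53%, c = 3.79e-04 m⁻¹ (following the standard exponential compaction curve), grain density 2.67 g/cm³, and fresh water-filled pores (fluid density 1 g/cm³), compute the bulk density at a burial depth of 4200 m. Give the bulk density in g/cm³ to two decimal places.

Working in km (1 km = 1000 m; c in km⁻¹ = c in m⁻¹ × 1000):
Porosity at depth: phi = 0.53·exp(−0.379×4.2) = 0.53×0.2036 = 0.1079
Bulk density: ρ_b = (1−phi)ρ_g + phi·ρ_f = 0.8921×2.67 + 0.1079×1
       = 2.382 + 0.108 = 2.490 g/cm³

2.49 g/cm³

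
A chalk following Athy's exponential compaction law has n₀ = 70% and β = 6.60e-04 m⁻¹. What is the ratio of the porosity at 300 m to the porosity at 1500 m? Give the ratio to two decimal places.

Working in km (1 km = 1000 m; β in km⁻¹ = β in m⁻¹ × 1000):
n(Z₁)/n(Z₂) = e^(−β·Z₁)/e^(−β·Z₂) = e^{β(Z₂−Z₁)}
= exp(0.66 × 1.2) = exp(0.792) = 2.2078

2.21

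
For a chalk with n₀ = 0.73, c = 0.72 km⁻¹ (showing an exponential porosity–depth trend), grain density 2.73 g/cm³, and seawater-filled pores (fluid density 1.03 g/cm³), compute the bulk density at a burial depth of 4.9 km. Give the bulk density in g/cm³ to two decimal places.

2.69 g/cm³

Porosity at depth: n = 0.73·exp(−0.72×4.9) = 0.73×0.0294 = 0.0214
Bulk density: ρ_b = (1−n)ρ_g + n·ρ_f = 0.9786×2.73 + 0.0214×1.03
       = 2.671 + 0.022 = 2.694 g/cm³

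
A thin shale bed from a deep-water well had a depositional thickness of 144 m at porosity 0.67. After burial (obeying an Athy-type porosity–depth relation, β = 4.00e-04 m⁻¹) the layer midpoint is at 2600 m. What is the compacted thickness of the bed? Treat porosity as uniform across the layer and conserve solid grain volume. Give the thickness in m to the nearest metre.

62 m

Working in km (1 km = 1000 m; β in km⁻¹ = β in m⁻¹ × 1000):
Porosity at 2.6 km: phi = 0.67·exp(−0.4×2.6) = 0.2368
Solid-volume conservation: h(1−phi) = h₀(1−phi₀) ⇒ h = h₀·(1−phi₀)/(1−phi)
h = 0.144 × (1 − 0.67)/(1 − 0.2368) = 0.144 × 0.4324 = 0.0623 km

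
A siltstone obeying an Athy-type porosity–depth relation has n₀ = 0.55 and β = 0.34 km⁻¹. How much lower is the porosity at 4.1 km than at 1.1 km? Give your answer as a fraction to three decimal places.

n(1.1) = 0.55·e^(−0.34×1.1) = 0.3784
n(4.1) = 0.55·e^(−0.34×4.1) = 0.1364
Δn = 0.3784 − 0.1364 = 0.2419

0.242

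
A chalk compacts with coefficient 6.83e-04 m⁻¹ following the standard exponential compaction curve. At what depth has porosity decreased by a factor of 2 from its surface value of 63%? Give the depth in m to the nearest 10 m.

1010 m

Working in km (1 km = 1000 m; c in km⁻¹ = c in m⁻¹ × 1000):
φ/φ₀ = 1/2 ⇒ exp(−c·Z) = 1/2 ⇒ Z = ln(2) / c
Z = 0.6931 / 0.683 = 1.015 km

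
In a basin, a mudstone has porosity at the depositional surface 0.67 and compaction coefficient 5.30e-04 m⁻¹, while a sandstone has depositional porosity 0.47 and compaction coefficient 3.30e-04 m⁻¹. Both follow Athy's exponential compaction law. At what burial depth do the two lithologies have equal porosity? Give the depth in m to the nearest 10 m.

Working in km (1 km = 1000 m; k in km⁻¹ = k in m⁻¹ × 1000):
Set phi₀ₐ e^(−kₐd) = phi₀ᵦ e^(−kᵦd) ⇒ ln(phi₀ₐ/phi₀ᵦ) = (kₐ − kᵦ)·d
d = ln(0.67/0.47) / (0.53 − 0.33) = 0.3545 / 0.2 = 1.773 km

1770 m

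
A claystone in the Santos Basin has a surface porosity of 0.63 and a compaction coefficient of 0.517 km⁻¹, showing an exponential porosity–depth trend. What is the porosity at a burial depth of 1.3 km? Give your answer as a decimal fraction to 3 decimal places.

φ = φ₀·exp(−c·d) = 0.63 × exp(−0.517 × 1.3) = 0.63 × exp(−0.6721)
  = 0.63 × 0.5106 = 0.3217

0.322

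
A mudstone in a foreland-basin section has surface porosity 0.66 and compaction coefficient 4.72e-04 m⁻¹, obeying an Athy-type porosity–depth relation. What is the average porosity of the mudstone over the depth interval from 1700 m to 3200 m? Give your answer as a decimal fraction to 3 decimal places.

0.212

Working in km (1 km = 1000 m; β in km⁻¹ = β in m⁻¹ × 1000):
⟨phi⟩ = (1/(Z₂−Z₁)) ∫ phi₀ e^(−βZ) dZ = phi₀·(e^(−β·Z₁) − e^(−β·Z₂)) / (β·(Z₂−Z₁))
e^(−0.472×1.7) = 0.4483; e^(−0.472×3.2) = 0.2208
⟨phi⟩ = 0.66 × (0.4483 − 0.2208) / (0.472 × 1.5) = 0.66 × 0.3212 = 0.2120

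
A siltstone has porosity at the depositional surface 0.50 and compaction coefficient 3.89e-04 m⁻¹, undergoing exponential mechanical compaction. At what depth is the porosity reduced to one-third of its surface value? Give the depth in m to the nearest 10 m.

Working in km (1 km = 1000 m; c in km⁻¹ = c in m⁻¹ × 1000):
n/n₀ = 1/3 ⇒ exp(−c·Z) = 1/3 ⇒ Z = ln(3) / c
Z = 1.0986 / 0.389 = 2.824 km

2820 m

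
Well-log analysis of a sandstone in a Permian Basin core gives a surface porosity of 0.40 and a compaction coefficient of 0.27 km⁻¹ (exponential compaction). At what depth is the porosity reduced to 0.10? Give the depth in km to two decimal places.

Invert Athy's law: d = ln(phi₀/phi) / c
d = ln(0.4/0.1) / 0.27 = ln(4) / 0.27 = 1.3863 / 0.27 = 5.134 km

5.13 km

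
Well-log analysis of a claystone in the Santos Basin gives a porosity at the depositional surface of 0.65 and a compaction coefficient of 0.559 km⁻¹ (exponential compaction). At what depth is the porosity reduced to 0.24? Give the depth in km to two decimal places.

Invert Athy's law: z = ln(φ₀/φ) / k
z = ln(0.65/0.24) / 0.559 = ln(2.708) / 0.559 = 0.9963 / 0.559 = 1.782 km

1.78 km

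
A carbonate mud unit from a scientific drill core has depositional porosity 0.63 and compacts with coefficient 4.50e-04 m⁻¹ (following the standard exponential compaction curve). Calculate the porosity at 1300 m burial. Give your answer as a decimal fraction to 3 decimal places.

0.351

Working in km (1 km = 1000 m; c in km⁻¹ = c in m⁻¹ × 1000):
n = n₀·exp(−c·Z) = 0.63 × exp(−0.45 × 1.3) = 0.63 × exp(−0.585)
  = 0.63 × 0.5571 = 0.3510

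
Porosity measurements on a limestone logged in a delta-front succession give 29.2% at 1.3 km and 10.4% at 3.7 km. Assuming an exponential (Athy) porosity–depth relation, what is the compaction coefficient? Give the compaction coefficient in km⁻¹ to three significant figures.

Athy: φ(Z) = φ₀ e^(−kZ) ⇒ φ₁/φ₂ = e^{k(Z₂−Z₁)} ⇒ k = ln(φ₁/φ₂)/(Z₂−Z₁)
k = ln(0.292/0.104) / (3.7 − 1.3) = ln(2.808) / 2.4 = 1.0324 / 2.4 = 0.4302 km⁻¹

0.430 km⁻¹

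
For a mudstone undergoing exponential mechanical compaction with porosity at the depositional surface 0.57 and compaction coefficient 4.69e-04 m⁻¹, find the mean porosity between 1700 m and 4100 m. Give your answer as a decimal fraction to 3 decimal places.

Working in km (1 km = 1000 m; c in km⁻¹ = c in m⁻¹ × 1000):
⟨phi⟩ = (1/(d₂−d₁)) ∫ phi₀ e^(−cd) dd = phi₀·(e^(−c·d₁) − e^(−c·d₂)) / (c·(d₂−d₁))
e^(−0.469×1.7) = 0.4505; e^(−0.469×4.1) = 0.1462
⟨phi⟩ = 0.57 × (0.4505 − 0.1462) / (0.469 × 2.4) = 0.57 × 0.2704 = 0.1541

0.154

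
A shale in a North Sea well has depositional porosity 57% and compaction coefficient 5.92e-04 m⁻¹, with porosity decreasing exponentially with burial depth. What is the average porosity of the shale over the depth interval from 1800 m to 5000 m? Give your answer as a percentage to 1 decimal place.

8.8%

Working in km (1 km = 1000 m; k in km⁻¹ = k in m⁻¹ × 1000):
⟨n⟩ = (1/(z₂−z₁)) ∫ n₀ e^(−kz) dz = n₀·(e^(−k·z₁) − e^(−k·z₂)) / (k·(z₂−z₁))
e^(−0.592×1.8) = 0.3445; e^(−0.592×5) = 0.0518
⟨n⟩ = 0.57 × (0.3445 − 0.0518) / (0.592 × 3.2) = 0.57 × 0.1545 = 0.0881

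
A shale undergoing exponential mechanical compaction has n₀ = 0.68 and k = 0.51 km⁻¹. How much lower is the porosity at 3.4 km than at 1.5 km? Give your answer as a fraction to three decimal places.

0.196

n(1.5) = 0.68·e^(−0.51×1.5) = 0.3164
n(3.4) = 0.68·e^(−0.51×3.4) = 0.1201
Δn = 0.3164 − 0.1201 = 0.1964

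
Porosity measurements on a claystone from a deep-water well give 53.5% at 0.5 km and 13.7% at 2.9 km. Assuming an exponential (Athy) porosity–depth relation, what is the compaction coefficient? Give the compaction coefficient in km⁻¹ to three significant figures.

Athy: φ(z) = φ₀ e^(−kz) ⇒ φ₁/φ₂ = e^{k(z₂−z₁)} ⇒ k = ln(φ₁/φ₂)/(z₂−z₁)
k = ln(0.535/0.137) / (2.9 − 0.5) = ln(3.905) / 2.4 = 1.3623 / 2.4 = 0.5676 km⁻¹

0.568 km⁻¹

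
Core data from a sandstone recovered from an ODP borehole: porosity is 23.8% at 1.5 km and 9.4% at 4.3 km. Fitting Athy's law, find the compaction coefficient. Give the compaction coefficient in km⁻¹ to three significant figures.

Athy: phi(d) = phi₀ e^(−cd) ⇒ phi₁/phi₂ = e^{c(d₂−d₁)} ⇒ c = ln(phi₁/phi₂)/(d₂−d₁)
c = ln(0.238/0.094) / (4.3 − 1.5) = ln(2.532) / 2.8 = 0.9290 / 2.8 = 0.3318 km⁻¹

0.332 km⁻¹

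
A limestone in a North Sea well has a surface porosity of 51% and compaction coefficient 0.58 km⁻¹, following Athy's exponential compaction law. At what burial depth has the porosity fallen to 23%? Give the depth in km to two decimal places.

Invert Athy's law: Z = ln(φ₀/φ) / c
Z = ln(0.51/0.23) / 0.58 = ln(2.217) / 0.58 = 0.7963 / 0.58 = 1.373 km

1.37 km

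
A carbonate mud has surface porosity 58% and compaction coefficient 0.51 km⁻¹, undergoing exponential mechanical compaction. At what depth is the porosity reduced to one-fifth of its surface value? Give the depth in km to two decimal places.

3.16 km

n/n₀ = 1/5 ⇒ exp(−k·d) = 1/5 ⇒ d = ln(5) / k
d = 1.6094 / 0.51 = 3.156 km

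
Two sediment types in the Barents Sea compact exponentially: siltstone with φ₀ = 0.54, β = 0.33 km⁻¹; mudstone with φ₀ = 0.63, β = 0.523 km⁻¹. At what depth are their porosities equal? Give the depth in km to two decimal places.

Set φ₀ₐ e^(−βₐd) = φ₀ᵦ e^(−βᵦd) ⇒ ln(φ₀ₐ/φ₀ᵦ) = (βₐ − βᵦ)·d
d = ln(0.54/0.63) / (0.33 − 0.523) = -0.1542 / -0.193 = 0.799 km

0.80 km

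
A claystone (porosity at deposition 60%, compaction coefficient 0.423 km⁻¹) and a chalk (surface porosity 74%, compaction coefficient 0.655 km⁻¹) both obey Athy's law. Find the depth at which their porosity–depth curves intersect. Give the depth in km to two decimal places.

Set phi₀ₐ e^(−kₐz) = phi₀ᵦ e^(−kᵦz) ⇒ ln(phi₀ₐ/phi₀ᵦ) = (kₐ − kᵦ)·z
z = ln(0.6/0.74) / (0.423 − 0.655) = -0.2097 / -0.232 = 0.904 km

0.90 km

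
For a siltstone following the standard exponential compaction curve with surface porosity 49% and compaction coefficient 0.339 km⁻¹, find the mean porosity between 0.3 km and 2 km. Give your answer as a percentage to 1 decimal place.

⟨n⟩ = (1/(Z₂−Z₁)) ∫ n₀ e^(−cZ) dZ = n₀·(e^(−c·Z₁) − e^(−c·Z₂)) / (c·(Z₂−Z₁))
e^(−0.339×0.3) = 0.9033; e^(−0.339×2) = 0.5076
⟨n⟩ = 0.49 × (0.9033 − 0.5076) / (0.339 × 1.7) = 0.49 × 0.6866 = 0.3364

33.6%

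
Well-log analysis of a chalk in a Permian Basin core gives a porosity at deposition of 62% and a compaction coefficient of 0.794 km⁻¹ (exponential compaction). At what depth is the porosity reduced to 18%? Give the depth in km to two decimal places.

Invert Athy's law: z = ln(φ₀/φ) / k
z = ln(0.62/0.18) / 0.794 = ln(3.444) / 0.794 = 1.2368 / 0.794 = 1.558 km

1.56 km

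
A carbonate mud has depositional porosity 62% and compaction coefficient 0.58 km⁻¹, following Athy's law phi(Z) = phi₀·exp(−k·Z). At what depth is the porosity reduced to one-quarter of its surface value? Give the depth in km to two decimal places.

2.39 km

phi/phi₀ = 1/4 ⇒ exp(−k·Z) = 1/4 ⇒ Z = ln(4) / k
Z = 1.3863 / 0.58 = 2.390 km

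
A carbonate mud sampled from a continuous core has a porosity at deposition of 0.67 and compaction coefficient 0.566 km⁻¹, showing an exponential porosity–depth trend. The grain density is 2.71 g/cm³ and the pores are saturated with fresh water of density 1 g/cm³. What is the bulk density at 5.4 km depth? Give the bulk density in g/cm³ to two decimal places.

2.66 g/cm³

Porosity at depth: phi = 0.67·exp(−0.566×5.4) = 0.67×0.0471 = 0.0315
Bulk density: ρ_b = (1−phi)ρ_g + phi·ρ_f = 0.9685×2.71 + 0.0315×1
       = 2.625 + 0.032 = 2.656 g/cm³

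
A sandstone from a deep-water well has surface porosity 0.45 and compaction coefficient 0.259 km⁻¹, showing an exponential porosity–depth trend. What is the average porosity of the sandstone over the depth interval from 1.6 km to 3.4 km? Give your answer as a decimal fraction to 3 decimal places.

⟨n⟩ = (1/(Z₂−Z₁)) ∫ n₀ e^(−cZ) dZ = n₀·(e^(−c·Z₁) − e^(−c·Z₂)) / (c·(Z₂−Z₁))
e^(−0.259×1.6) = 0.6607; e^(−0.259×3.4) = 0.4145
⟨n⟩ = 0.45 × (0.6607 − 0.4145) / (0.259 × 1.8) = 0.45 × 0.5281 = 0.2376

0.238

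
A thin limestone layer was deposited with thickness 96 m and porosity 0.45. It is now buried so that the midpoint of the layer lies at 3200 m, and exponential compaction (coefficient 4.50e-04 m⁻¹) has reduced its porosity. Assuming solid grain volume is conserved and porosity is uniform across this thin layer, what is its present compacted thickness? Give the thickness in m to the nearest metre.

Working in km (1 km = 1000 m; k in km⁻¹ = k in m⁻¹ × 1000):
Porosity at 3.2 km: n = 0.45·exp(−0.45×3.2) = 0.1066
Solid-volume conservation: h(1−n) = h₀(1−n₀) ⇒ h = h₀·(1−n₀)/(1−n)
h = 0.096 × (1 − 0.45)/(1 − 0.1066) = 0.096 × 0.6156 = 0.0591 km

59 m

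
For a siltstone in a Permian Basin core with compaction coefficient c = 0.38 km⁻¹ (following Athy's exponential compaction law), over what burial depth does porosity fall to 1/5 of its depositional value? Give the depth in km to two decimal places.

4.24 km

phi/phi₀ = 1/5 ⇒ exp(−c·z) = 1/5 ⇒ z = ln(5) / c
z = 1.6094 / 0.38 = 4.235 km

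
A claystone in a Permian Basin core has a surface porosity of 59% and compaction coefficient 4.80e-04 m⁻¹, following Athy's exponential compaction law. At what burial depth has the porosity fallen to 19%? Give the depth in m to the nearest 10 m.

2360 m

Working in km (1 km = 1000 m; β in km⁻¹ = β in m⁻¹ × 1000):
Invert Athy's law: d = ln(phi₀/phi) / β
d = ln(0.59/0.19) / 0.48 = ln(3.105) / 0.48 = 1.1331 / 0.48 = 2.361 km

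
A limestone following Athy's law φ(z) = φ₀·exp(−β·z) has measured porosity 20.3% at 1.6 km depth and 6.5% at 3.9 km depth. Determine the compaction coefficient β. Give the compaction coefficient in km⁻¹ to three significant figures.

Athy: φ(z) = φ₀ e^(−βz) ⇒ φ₁/φ₂ = e^{β(z₂−z₁)} ⇒ β = ln(φ₁/φ₂)/(z₂−z₁)
β = ln(0.203/0.065) / (3.9 − 1.6) = ln(3.123) / 2.3 = 1.1388 / 2.3 = 0.4951 km⁻¹

0.495 km⁻¹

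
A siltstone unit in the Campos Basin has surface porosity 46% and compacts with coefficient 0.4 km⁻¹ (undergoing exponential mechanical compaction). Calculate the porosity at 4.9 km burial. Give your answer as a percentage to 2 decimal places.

φ = φ₀·exp(−k·d) = 0.46 × exp(−0.4 × 4.9) = 0.46 × exp(−1.96)
  = 0.46 × 0.1409 = 0.0648

6.48%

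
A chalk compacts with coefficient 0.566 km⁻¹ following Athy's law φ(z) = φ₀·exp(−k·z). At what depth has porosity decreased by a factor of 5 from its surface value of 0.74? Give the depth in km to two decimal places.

φ/φ₀ = 1/5 ⇒ exp(−k·z) = 1/5 ⇒ z = ln(5) / k
z = 1.6094 / 0.566 = 2.844 km

2.84 km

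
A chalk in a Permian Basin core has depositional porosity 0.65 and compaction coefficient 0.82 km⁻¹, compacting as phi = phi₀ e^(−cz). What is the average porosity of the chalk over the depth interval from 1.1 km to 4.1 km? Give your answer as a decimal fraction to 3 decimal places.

⟨phi⟩ = (1/(z₂−z₁)) ∫ phi₀ e^(−cz) dz = phi₀·(e^(−c·z₁) − e^(−c·z₂)) / (c·(z₂−z₁))
e^(−0.82×1.1) = 0.4058; e^(−0.82×4.1) = 0.0347
⟨phi⟩ = 0.65 × (0.4058 − 0.0347) / (0.82 × 3) = 0.65 × 0.1509 = 0.0981

0.098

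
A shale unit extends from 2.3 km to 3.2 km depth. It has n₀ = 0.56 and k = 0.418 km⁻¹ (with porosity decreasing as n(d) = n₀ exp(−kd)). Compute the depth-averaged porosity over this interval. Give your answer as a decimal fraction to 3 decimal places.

⟨n⟩ = (1/(d₂−d₁)) ∫ n₀ e^(−kd) dd = n₀·(e^(−k·d₁) − e^(−k·d₂)) / (k·(d₂−d₁))
e^(−0.418×2.3) = 0.3824; e^(−0.418×3.2) = 0.2625
⟨n⟩ = 0.56 × (0.3824 − 0.2625) / (0.418 × 0.9) = 0.56 × 0.3187 = 0.1785

0.178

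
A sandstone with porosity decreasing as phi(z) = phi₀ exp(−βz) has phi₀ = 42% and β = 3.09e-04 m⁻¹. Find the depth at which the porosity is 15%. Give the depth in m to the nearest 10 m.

3330 m

Working in km (1 km = 1000 m; β in km⁻¹ = β in m⁻¹ × 1000):
Invert Athy's law: z = ln(phi₀/phi) / β
z = ln(0.42/0.15) / 0.309 = ln(2.8) / 0.309 = 1.0296 / 0.309 = 3.332 km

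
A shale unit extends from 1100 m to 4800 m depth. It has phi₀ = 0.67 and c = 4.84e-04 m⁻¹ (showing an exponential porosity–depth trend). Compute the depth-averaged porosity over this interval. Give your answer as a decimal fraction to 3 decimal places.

Working in km (1 km = 1000 m; c in km⁻¹ = c in m⁻¹ × 1000):
⟨phi⟩ = (1/(d₂−d₁)) ∫ phi₀ e^(−cd) dd = phi₀·(e^(−c·d₁) − e^(−c·d₂)) / (c·(d₂−d₁))
e^(−0.484×1.1) = 0.5872; e^(−0.484×4.8) = 0.0980
⟨phi⟩ = 0.67 × (0.5872 − 0.0980) / (0.484 × 3.7) = 0.67 × 0.2732 = 0.1830

0.183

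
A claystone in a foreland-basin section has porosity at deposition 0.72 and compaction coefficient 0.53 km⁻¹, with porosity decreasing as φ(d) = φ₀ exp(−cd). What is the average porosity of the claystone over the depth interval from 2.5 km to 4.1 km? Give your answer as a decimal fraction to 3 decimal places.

⟨φ⟩ = (1/(d₂−d₁)) ∫ φ₀ e^(−cd) dd = φ₀·(e^(−c·d₁) − e^(−c·d₂)) / (c·(d₂−d₁))
e^(−0.53×2.5) = 0.2658; e^(−0.53×4.1) = 0.1138
⟨φ⟩ = 0.72 × (0.2658 − 0.1138) / (0.53 × 1.6) = 0.72 × 0.1792 = 0.1290

0.129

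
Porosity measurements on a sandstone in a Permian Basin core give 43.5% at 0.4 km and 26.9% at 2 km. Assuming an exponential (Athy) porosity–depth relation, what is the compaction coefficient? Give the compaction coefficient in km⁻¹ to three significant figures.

0.300 km⁻¹

Athy: n(z) = n₀ e^(−kz) ⇒ n₁/n₂ = e^{k(z₂−z₁)} ⇒ k = ln(n₁/n₂)/(z₂−z₁)
k = ln(0.435/0.269) / (2 − 0.4) = ln(1.617) / 1.6 = 0.4806 / 1.6 = 0.3004 km⁻¹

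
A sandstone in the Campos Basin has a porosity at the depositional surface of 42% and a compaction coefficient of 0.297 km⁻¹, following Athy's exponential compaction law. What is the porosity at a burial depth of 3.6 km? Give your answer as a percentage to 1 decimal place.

n = n₀·exp(−k·Z) = 0.42 × exp(−0.297 × 3.6) = 0.42 × exp(−1.069)
  = 0.42 × 0.3433 = 0.1442

14.4%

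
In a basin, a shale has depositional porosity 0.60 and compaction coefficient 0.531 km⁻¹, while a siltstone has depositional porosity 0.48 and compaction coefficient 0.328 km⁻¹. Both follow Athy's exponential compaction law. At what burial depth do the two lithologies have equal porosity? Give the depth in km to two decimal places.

1.10 km

Set φ₀ₐ e^(−cₐd) = φ₀ᵦ e^(−cᵦd) ⇒ ln(φ₀ₐ/φ₀ᵦ) = (cₐ − cᵦ)·d
d = ln(0.6/0.48) / (0.531 − 0.328) = 0.2231 / 0.203 = 1.099 km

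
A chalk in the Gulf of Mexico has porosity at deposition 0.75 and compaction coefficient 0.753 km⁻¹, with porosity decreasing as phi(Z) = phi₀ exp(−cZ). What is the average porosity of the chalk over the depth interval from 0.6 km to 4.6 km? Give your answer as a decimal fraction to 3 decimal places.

0.151

⟨phi⟩ = (1/(Z₂−Z₁)) ∫ phi₀ e^(−cZ) dZ = phi₀·(e^(−c·Z₁) − e^(−c·Z₂)) / (c·(Z₂−Z₁))
e^(−0.753×0.6) = 0.6365; e^(−0.753×4.6) = 0.0313
⟨phi⟩ = 0.75 × (0.6365 − 0.0313) / (0.753 × 4) = 0.75 × 0.2009 = 0.1507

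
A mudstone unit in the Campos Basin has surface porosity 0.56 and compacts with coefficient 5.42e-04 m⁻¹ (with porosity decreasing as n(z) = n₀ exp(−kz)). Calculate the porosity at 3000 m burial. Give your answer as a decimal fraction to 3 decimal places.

Working in km (1 km = 1000 m; k in km⁻¹ = k in m⁻¹ × 1000):
n = n₀·exp(−k·z) = 0.56 × exp(−0.542 × 3) = 0.56 × exp(−1.626)
  = 0.56 × 0.1967 = 0.1102

0.110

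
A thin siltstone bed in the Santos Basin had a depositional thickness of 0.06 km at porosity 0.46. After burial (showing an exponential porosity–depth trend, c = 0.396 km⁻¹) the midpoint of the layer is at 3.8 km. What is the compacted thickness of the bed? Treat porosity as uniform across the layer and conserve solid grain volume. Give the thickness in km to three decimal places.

Porosity at 3.8 km: n = 0.46·exp(−0.396×3.8) = 0.1021
Solid-volume conservation: h(1−n) = h₀(1−n₀) ⇒ h = h₀·(1−n₀)/(1−n)
h = 0.06 × (1 − 0.46)/(1 − 0.1021) = 0.06 × 0.6014 = 0.0361 km

0.036 km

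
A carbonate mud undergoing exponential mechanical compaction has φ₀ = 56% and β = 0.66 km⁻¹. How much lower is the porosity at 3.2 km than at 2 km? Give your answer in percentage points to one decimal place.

φ(2) = 0.56·e^(−0.66×2) = 0.1496
φ(3.2) = 0.56·e^(−0.66×3.2) = 0.0678
Δφ = 0.1496 − 0.0678 = 0.0818

8.2 percentage points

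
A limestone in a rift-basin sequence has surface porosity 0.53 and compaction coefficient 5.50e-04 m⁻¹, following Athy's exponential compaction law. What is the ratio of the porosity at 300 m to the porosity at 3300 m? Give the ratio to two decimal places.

Working in km (1 km = 1000 m; k in km⁻¹ = k in m⁻¹ × 1000):
phi(d₁)/phi(d₂) = e^(−k·d₁)/e^(−k·d₂) = e^{k(d₂−d₁)}
= exp(0.55 × 3) = exp(1.65) = 5.2070

5.21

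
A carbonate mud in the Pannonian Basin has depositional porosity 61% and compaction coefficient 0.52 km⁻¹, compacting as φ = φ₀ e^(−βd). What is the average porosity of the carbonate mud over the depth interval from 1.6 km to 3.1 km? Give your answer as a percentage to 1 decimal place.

⟨φ⟩ = (1/(d₂−d₁)) ∫ φ₀ e^(−βd) dd = φ₀·(e^(−β·d₁) − e^(−β·d₂)) / (β·(d₂−d₁))
e^(−0.52×1.6) = 0.4352; e^(−0.52×3.1) = 0.1995
⟨φ⟩ = 0.61 × (0.4352 − 0.1995) / (0.52 × 1.5) = 0.61 × 0.3022 = 0.1843

18.4%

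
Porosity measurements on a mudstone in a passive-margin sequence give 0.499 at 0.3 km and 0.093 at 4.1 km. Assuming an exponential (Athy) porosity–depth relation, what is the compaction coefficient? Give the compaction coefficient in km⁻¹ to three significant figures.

Athy: n(Z) = n₀ e^(−βZ) ⇒ n₁/n₂ = e^{β(Z₂−Z₁)} ⇒ β = ln(n₁/n₂)/(Z₂−Z₁)
β = ln(0.499/0.093) / (4.1 − 0.3) = ln(5.366) / 3.8 = 1.6800 / 3.8 = 0.4421 km⁻¹

0.442 km⁻¹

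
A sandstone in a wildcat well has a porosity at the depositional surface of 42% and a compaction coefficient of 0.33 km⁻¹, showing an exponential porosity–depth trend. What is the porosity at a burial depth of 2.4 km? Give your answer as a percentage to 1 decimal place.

φ = φ₀·exp(−c·z) = 0.42 × exp(−0.33 × 2.4) = 0.42 × exp(−0.792)
  = 0.42 × 0.4529 = 0.1902

19.0%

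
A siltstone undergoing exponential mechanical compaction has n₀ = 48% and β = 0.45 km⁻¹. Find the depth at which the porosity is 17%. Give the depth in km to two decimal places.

2.31 km

Invert Athy's law: d = ln(n₀/n) / β
d = ln(0.48/0.17) / 0.45 = ln(2.824) / 0.45 = 1.0380 / 0.45 = 2.307 km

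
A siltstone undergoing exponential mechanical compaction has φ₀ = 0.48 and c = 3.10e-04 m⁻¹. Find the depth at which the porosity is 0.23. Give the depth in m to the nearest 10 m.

Working in km (1 km = 1000 m; c in km⁻¹ = c in m⁻¹ × 1000):
Invert Athy's law: z = ln(φ₀/φ) / c
z = ln(0.48/0.23) / 0.31 = ln(2.087) / 0.31 = 0.7357 / 0.31 = 2.373 km

2370 m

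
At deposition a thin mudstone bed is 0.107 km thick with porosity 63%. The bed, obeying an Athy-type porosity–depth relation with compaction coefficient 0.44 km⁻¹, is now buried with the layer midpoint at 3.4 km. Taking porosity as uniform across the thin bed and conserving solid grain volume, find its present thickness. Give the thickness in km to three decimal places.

Porosity at 3.4 km: phi = 0.63·exp(−0.44×3.4) = 0.1411
Solid-volume conservation: h(1−phi) = h₀(1−phi₀) ⇒ h = h₀·(1−phi₀)/(1−phi)
h = 0.107 × (1 − 0.63)/(1 − 0.1411) = 0.107 × 0.4308 = 0.0461 km

0.046 km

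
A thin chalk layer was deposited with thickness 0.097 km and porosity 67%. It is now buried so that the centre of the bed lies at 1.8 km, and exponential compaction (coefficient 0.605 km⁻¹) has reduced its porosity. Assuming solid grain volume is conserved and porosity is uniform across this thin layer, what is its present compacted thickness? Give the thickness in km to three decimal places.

0.041 km

Porosity at 1.8 km: φ = 0.67·exp(−0.605×1.8) = 0.2255
Solid-volume conservation: h(1−φ) = h₀(1−φ₀) ⇒ h = h₀·(1−φ₀)/(1−φ)
h = 0.097 × (1 − 0.67)/(1 − 0.2255) = 0.097 × 0.4261 = 0.0413 km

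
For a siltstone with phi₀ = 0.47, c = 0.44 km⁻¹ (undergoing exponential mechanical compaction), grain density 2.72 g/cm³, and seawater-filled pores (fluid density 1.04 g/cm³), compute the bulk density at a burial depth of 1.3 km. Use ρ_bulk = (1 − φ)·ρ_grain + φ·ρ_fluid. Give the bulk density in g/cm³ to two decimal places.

Porosity at depth: phi = 0.47·exp(−0.44×1.3) = 0.47×0.5644 = 0.2653
Bulk density: ρ_b = (1−phi)ρ_g + phi·ρ_f = 0.7347×2.72 + 0.2653×1.04
       = 1.998 + 0.276 = 2.274 g/cm³

2.27 g/cm³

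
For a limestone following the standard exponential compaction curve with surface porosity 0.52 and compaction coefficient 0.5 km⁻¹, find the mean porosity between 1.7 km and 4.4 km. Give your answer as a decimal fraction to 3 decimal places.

⟨φ⟩ = (1/(d₂−d₁)) ∫ φ₀ e^(−cd) dd = φ₀·(e^(−c·d₁) − e^(−c·d₂)) / (c·(d₂−d₁))
e^(−0.5×1.7) = 0.4274; e^(−0.5×4.4) = 0.1108
⟨φ⟩ = 0.52 × (0.4274 − 0.1108) / (0.5 × 2.7) = 0.52 × 0.2345 = 0.1220

0.122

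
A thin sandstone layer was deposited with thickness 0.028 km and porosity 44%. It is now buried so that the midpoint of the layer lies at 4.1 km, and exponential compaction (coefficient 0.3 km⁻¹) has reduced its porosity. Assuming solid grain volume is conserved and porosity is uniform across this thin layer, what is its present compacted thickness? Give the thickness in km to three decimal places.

Porosity at 4.1 km: φ = 0.44·exp(−0.3×4.1) = 0.1286
Solid-volume conservation: h(1−φ) = h₀(1−φ₀) ⇒ h = h₀·(1−φ₀)/(1−φ)
h = 0.028 × (1 − 0.44)/(1 − 0.1286) = 0.028 × 0.6427 = 0.0180 km

0.018 km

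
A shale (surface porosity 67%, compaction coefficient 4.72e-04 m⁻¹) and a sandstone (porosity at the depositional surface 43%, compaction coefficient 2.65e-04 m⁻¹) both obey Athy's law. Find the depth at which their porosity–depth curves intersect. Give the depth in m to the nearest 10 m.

2140 m

Working in km (1 km = 1000 m; β in km⁻¹ = β in m⁻¹ × 1000):
Set phi₀ₐ e^(−βₐd) = phi₀ᵦ e^(−βᵦd) ⇒ ln(phi₀ₐ/phi₀ᵦ) = (βₐ − βᵦ)·d
d = ln(0.67/0.43) / (0.472 − 0.265) = 0.4435 / 0.207 = 2.142 km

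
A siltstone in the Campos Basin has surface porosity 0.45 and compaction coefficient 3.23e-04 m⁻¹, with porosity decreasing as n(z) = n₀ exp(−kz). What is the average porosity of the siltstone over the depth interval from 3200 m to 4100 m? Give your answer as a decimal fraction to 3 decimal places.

Working in km (1 km = 1000 m; k in km⁻¹ = k in m⁻¹ × 1000):
⟨n⟩ = (1/(z₂−z₁)) ∫ n₀ e^(−kz) dz = n₀·(e^(−k·z₁) − e^(−k·z₂)) / (k·(z₂−z₁))
e^(−0.323×3.2) = 0.3557; e^(−0.323×4.1) = 0.2660
⟨n⟩ = 0.45 × (0.3557 − 0.2660) / (0.323 × 0.9) = 0.45 × 0.3087 = 0.1389

0.139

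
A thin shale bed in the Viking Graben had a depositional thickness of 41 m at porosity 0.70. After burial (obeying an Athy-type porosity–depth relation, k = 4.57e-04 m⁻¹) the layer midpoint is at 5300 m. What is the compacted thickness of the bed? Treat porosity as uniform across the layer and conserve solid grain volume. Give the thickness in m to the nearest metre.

13 m

Working in km (1 km = 1000 m; k in km⁻¹ = k in m⁻¹ × 1000):
Porosity at 5.3 km: φ = 0.7·exp(−0.457×5.3) = 0.0621
Solid-volume conservation: h(1−φ) = h₀(1−φ₀) ⇒ h = h₀·(1−φ₀)/(1−φ)
h = 0.041 × (1 − 0.7)/(1 − 0.0621) = 0.041 × 0.3199 = 0.0131 km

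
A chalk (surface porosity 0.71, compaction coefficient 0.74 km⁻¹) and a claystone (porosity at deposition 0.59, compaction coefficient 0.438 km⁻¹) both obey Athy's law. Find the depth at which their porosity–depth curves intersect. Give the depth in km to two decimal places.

0.61 km

Set φ₀ₐ e^(−cₐZ) = φ₀ᵦ e^(−cᵦZ) ⇒ ln(φ₀ₐ/φ₀ᵦ) = (cₐ − cᵦ)·Z
Z = ln(0.71/0.59) / (0.74 − 0.438) = 0.1851 / 0.302 = 0.613 km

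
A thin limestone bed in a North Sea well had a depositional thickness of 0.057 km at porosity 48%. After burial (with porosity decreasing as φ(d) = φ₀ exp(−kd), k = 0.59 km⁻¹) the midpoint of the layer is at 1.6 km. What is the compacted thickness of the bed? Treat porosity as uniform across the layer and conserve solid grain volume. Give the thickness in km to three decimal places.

Porosity at 1.6 km: φ = 0.48·exp(−0.59×1.6) = 0.1868
Solid-volume conservation: h(1−φ) = h₀(1−φ₀) ⇒ h = h₀·(1−φ₀)/(1−φ)
h = 0.057 × (1 − 0.48)/(1 − 0.1868) = 0.057 × 0.6394 = 0.0364 km

0.036 km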